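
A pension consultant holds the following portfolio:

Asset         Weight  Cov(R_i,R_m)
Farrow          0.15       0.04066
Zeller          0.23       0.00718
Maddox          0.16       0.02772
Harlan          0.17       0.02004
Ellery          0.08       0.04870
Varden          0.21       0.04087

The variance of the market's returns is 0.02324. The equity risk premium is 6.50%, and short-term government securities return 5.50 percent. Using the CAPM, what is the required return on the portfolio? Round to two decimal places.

β_Farrow = 0.04066 / 0.02324 = 1.7496
β_Zeller = 0.00718 / 0.02324 = 0.3090
β_Maddox = 0.02772 / 0.02324 = 1.1928
β_Harlan = 0.02004 / 0.02324 = 0.8623
β_Ellery = 0.04870 / 0.02324 = 2.0955
β_Varden = 0.04087 / 0.02324 = 1.7586
β_P = Σ w_i β_i = 0.15×1.7496 + 0.23×0.3090 + 0.16×1.1928 + 0.17×0.8623 + 0.08×2.0955 + 0.21×1.7586 = 1.2079
E(R_P) = R_f + β_P × MRP = 5.50% + 1.2079 × 6.50% = 13.35%

13.35%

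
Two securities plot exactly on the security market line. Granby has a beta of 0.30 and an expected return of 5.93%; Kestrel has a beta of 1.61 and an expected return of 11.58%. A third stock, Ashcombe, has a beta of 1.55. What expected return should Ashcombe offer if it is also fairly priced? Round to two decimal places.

11.32%

MRP (SML slope) = (11.58% − 5.93%) / (1.61 − 0.30) = 5.65% / 1.31 = 4.3130%
R_f (intercept) = 5.93% − 0.30 × 4.3130% = 4.6361%
E(R_Ashcombe) = R_f + β × MRP = 4.6361% + 1.55 × 4.3130% = 11.32%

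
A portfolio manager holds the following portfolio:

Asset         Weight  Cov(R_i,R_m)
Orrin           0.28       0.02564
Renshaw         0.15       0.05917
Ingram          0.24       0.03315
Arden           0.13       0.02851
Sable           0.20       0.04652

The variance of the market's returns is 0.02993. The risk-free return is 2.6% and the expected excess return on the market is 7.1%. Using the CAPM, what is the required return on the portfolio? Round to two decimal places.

β_Orrin = 0.02564 / 0.02993 = 0.8567
β_Renshaw = 0.05917 / 0.02993 = 1.9769
β_Ingram = 0.03315 / 0.02993 = 1.1076
β_Arden = 0.02851 / 0.02993 = 0.9526
β_Sable = 0.04652 / 0.02993 = 1.5543
β_P = Σ w_i β_i = 0.28×0.8567 + 0.15×1.9769 + 0.24×1.1076 + 0.13×0.9526 + 0.20×1.5543 = 1.2369
E(R_P) = R_f + β_P × MRP = 2.6% + 1.2369 × 7.1% = 11.38%

11.38%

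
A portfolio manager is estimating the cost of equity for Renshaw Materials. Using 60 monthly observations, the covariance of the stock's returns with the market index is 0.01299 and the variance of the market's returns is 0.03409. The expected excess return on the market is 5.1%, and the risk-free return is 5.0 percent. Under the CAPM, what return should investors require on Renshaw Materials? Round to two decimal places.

β = Cov(R_i, R_m) / Var(R_m) = 0.01299 / 0.03409 = 0.3811
E(R) = R_f + β × MRP = 5.0% + 0.3811 × 5.1% = 6.94%

6.94%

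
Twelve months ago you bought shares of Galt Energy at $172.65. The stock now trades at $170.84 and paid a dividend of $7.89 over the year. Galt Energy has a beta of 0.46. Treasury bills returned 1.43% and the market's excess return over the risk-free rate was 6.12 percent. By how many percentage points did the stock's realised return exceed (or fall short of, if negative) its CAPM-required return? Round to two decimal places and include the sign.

-0.72%

Realised HPR = (P1 + D1 − P0) / P0 = (170.84 + 7.89 − 172.65) / 172.65 = 6.08 / 172.65 = 3.5216%
CAPM required = R_f + β·MRP = 1.43% + 0.46 × 6.12% = 4.2452%
α = realised − required = 3.5216% − 4.2452% = -0.72%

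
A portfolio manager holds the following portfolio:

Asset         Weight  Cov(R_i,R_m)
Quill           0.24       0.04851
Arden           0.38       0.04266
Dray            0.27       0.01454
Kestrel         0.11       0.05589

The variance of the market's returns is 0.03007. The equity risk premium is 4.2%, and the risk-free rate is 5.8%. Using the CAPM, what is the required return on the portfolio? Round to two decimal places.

11.10%

β_Quill = 0.04851 / 0.03007 = 1.6132
β_Arden = 0.04266 / 0.03007 = 1.4187
β_Dray = 0.01454 / 0.03007 = 0.4835
β_Kestrel = 0.05589 / 0.03007 = 1.8587
β_P = Σ w_i β_i = 0.24×1.6132 + 0.38×1.4187 + 0.27×0.4835 + 0.11×1.8587 = 1.2613
E(R_P) = R_f + β_P × MRP = 5.8% + 1.2613 × 4.2% = 11.10%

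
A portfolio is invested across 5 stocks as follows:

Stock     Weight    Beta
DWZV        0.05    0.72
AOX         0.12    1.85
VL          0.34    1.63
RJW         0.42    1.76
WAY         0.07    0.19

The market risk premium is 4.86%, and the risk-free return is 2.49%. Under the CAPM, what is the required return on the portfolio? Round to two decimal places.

10.09%

β_P = Σ w_i β_i = 0.05×0.72 + 0.12×1.85 + 0.34×1.63 + 0.42×1.76 + 0.07×0.19 = 1.5647
E(R_P) = R_f + β_P × MRP = 2.49% + 1.5647 × 4.86% = 10.09%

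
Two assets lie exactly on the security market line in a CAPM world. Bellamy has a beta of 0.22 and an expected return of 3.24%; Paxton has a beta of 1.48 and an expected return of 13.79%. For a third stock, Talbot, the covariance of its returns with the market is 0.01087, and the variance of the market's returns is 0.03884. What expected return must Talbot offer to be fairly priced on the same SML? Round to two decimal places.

MRP = (13.79% − 3.24%) / (1.48 − 0.22) = 8.3730%
R_f = 3.24% − 0.22 × 8.3730% = 1.3979%
β_Talbot = Cov / Var(R_m) = 0.01087 / 0.03884 = 0.2799
E(R_Talbot) = R_f + β × MRP = 1.3979% + 0.2799 × 8.3730% = 3.74%

3.74%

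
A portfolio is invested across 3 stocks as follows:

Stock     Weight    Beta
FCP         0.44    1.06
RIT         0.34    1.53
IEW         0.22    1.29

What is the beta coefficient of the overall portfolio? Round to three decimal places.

1.270

β_P = Σ w_i β_i = 0.44×1.06 + 0.34×1.53 + 0.22×1.29 = 1.2704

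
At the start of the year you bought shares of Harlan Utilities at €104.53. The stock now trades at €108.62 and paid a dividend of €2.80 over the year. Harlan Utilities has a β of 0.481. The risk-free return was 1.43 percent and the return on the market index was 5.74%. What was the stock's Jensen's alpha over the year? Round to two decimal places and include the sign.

Realised HPR = (P1 + D1 − P0) / P0 = (108.62 + 2.80 − 104.53) / 104.53 = 6.89 / 104.53 = 6.5914%
MRP = 5.74% − 1.43% = 4.31%
CAPM required = R_f + β·MRP = 1.43% + 0.481 × 4.31% = 3.50311%
α = realised − required = 6.5914% − 3.50311% = +3.09%

+3.09%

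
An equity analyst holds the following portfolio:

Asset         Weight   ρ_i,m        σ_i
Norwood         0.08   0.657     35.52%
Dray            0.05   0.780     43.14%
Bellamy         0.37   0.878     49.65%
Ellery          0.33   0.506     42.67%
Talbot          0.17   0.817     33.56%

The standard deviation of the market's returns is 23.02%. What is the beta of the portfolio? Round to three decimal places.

1.367

β_Norwood = 0.657 × 35.52% / 23.02% = 1.0138
β_Dray = 0.780 × 43.14% / 23.02% = 1.4617
β_Bellamy = 0.878 × 49.65% / 23.02% = 1.8937
β_Ellery = 0.506 × 42.67% / 23.02% = 0.9379
β_Talbot = 0.817 × 33.56% / 23.02% = 1.1911
β_P = Σ w_i β_i = 0.08×1.0138 + 0.05×1.4617 + 0.37×1.8937 + 0.33×0.9379 + 0.17×1.1911 = 1.3669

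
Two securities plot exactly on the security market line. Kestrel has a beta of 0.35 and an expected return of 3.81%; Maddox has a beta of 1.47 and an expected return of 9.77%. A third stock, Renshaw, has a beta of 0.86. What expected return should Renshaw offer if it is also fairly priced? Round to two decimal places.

MRP (SML slope) = (9.77% − 3.81%) / (1.47 − 0.35) = 5.96% / 1.12 = 5.3214%
R_f (intercept) = 3.81% − 0.35 × 5.3214% = 1.9475%
E(R_Renshaw) = R_f + β × MRP = 1.9475% + 0.86 × 5.3214% = 6.52%

6.52%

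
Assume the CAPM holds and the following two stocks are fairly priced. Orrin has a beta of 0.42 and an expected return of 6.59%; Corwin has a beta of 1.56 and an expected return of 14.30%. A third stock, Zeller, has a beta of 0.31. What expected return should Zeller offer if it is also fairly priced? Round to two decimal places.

MRP (SML slope) = (14.30% − 6.59%) / (1.56 − 0.42) = 7.71% / 1.14 = 6.7632%
R_f (intercept) = 6.59% − 0.42 × 6.7632% = 3.7495%
E(R_Zeller) = R_f + β × MRP = 3.7495% + 0.31 × 6.7632% = 5.85%

5.85%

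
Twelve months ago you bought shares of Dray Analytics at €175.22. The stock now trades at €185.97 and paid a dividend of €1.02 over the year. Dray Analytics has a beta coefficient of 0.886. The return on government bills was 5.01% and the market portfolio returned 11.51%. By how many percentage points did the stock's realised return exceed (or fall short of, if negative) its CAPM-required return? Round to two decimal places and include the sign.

-4.05%

Realised HPR = (P1 + D1 − P0) / P0 = (185.97 + 1.02 − 175.22) / 175.22 = 11.77 / 175.22 = 6.7173%
MRP = 11.51% − 5.01% = 6.50%
CAPM required = R_f + β·MRP = 5.01% + 0.886 × 6.50% = 10.76900%
α = realised − required = 6.7173% − 10.76900% = -4.05%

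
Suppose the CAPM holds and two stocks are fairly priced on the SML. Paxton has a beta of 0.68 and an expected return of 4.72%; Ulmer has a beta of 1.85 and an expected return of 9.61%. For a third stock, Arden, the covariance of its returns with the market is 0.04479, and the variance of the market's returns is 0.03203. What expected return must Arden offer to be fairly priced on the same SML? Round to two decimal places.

7.72%

MRP = (9.61% − 4.72%) / (1.85 − 0.68) = 4.1795%
R_f = 4.72% − 0.68 × 4.1795% = 1.8779%
β_Arden = Cov / Var(R_m) = 0.04479 / 0.03203 = 1.3984
E(R_Arden) = R_f + β × MRP = 1.8779% + 1.3984 × 4.1795% = 7.72%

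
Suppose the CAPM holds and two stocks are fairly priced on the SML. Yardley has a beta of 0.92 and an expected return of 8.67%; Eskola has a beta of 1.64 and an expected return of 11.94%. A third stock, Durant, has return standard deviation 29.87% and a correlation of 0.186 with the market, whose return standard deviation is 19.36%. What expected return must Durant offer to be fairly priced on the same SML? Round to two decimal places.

5.80%

MRP = (11.94% − 8.67%) / (1.64 − 0.92) = 4.5417%
R_f = 8.67% − 0.92 × 4.5417% = 4.4916%
β_Durant = ρ·σ_i/σ_m = 0.186 × 29.87 / 19.36 = 0.2870
E(R_Durant) = R_f + β × MRP = 4.4916% + 0.2870 × 4.5417% = 5.80%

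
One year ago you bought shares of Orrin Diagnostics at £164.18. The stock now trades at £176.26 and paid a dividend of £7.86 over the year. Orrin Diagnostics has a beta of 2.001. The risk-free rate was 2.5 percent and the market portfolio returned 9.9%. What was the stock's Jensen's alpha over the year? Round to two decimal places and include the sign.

-5.16%

Realised HPR = (P1 + D1 − P0) / P0 = (176.26 + 7.86 − 164.18) / 164.18 = 19.94 / 164.18 = 12.1452%
MRP = 9.9% − 2.5% = 7.40%
CAPM required = R_f + β·MRP = 2.5% + 2.001 × 7.4% = 17.3074%
α = realised − required = 12.1452% − 17.3074% = -5.16%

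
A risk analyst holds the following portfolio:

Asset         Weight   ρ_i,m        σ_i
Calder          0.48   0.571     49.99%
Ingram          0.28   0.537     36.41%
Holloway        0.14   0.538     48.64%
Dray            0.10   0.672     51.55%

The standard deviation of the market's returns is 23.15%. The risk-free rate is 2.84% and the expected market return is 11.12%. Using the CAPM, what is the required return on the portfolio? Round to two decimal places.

12.25%

β_Calder = 0.571 × 49.99% / 23.15% = 1.2330
β_Ingram = 0.537 × 36.41% / 23.15% = 0.8446
β_Holloway = 0.538 × 48.64% / 23.15% = 1.1304
β_Dray = 0.672 × 51.55% / 23.15% = 1.4964
β_P = Σ w_i β_i = 0.48×1.2330 + 0.28×0.8446 + 0.14×1.1304 + 0.10×1.4964 = 1.1362
MRP = 11.12% − 2.84% = 8.28%
E(R_P) = R_f + β_P × MRP = 2.84% + 1.1362 × 8.28% = 12.25%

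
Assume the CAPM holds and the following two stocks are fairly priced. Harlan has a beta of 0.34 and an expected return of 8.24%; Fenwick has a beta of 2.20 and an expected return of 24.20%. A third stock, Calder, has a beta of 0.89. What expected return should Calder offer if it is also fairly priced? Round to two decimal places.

MRP (SML slope) = (24.20% − 8.24%) / (2.20 − 0.34) = 15.96% / 1.86 = 8.5806%
R_f (intercept) = 8.24% − 0.34 × 8.5806% = 5.3226%
E(R_Calder) = R_f + β × MRP = 5.3226% + 0.89 × 8.5806% = 12.96%

12.96%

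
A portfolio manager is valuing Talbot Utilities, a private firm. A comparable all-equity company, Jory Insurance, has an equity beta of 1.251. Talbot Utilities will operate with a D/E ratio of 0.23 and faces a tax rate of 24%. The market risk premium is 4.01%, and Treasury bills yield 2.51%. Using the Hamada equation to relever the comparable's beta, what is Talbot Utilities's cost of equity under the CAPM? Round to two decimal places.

β_L = β_U × [1 + (1 − t)(D/E)] = 1.251 × [1 + (1 − 0.24) × 0.23]
    = 1.251 × [1 + 0.76 × 0.23] = 1.251 × 1.1748 = 1.4697
E(R) = R_f + β_L × MRP = 2.51% + 1.4697 × 4.01% = 8.40%

8.40%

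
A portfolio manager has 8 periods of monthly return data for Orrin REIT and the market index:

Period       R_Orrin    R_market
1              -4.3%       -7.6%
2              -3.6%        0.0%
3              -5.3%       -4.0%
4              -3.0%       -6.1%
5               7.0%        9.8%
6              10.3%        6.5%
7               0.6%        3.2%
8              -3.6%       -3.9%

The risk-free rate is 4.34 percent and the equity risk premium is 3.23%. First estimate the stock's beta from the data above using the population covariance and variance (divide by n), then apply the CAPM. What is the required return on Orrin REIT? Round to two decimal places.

6.97%

Mean R_i = (-4.3 − 3.6 − 5.3 − 3.0 + 7.0 + 10.3 + 0.6 − 3.6) / 8 = -0.2375%
Mean R_m = (-7.6 + 0.0 − 4.0 − 6.1 + 9.8 + 6.5 + 3.2 − 3.9) / 8 = -0.2625%
Σ(R_i − R̄_i)(R_m − R̄_m) = 223.1913  ⇒  Cov = 223.1913 / 8 = 27.8989
Σ(R_m − R̄_m)² = 274.1588  ⇒  Var(R_m) = 274.1588 / 8 = 34.2699
β = Cov / Var(R_m) = 27.8989 / 34.2699 = 0.8141
E(R) = R_f + β × MRP = 4.34% + 0.8141 × 3.23% = 6.97%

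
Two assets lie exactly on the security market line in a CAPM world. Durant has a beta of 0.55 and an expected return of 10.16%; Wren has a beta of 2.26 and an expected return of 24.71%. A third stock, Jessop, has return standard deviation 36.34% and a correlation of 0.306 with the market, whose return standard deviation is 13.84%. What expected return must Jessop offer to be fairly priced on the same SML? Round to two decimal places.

12.32%

MRP = (24.71% − 10.16%) / (2.26 − 0.55) = 8.5088%
R_f = 10.16% − 0.55 × 8.5088% = 5.4802%
β_Jessop = ρ·σ_i/σ_m = 0.306 × 36.34 / 13.84 = 0.8035
E(R_Jessop) = R_f + β × MRP = 5.4802% + 0.8035 × 8.5088% = 12.32%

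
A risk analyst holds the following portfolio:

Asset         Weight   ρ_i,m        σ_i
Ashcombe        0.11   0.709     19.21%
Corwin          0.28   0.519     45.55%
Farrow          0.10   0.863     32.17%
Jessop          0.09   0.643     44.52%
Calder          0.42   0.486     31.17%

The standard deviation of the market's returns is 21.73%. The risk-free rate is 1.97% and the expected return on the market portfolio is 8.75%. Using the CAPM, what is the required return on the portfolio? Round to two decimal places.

β_Ashcombe = 0.709 × 19.21% / 21.73% = 0.6268
β_Corwin = 0.519 × 45.55% / 21.73% = 1.0879
β_Farrow = 0.863 × 32.17% / 21.73% = 1.2776
β_Jessop = 0.643 × 44.52% / 21.73% = 1.3174
β_Calder = 0.486 × 31.17% / 21.73% = 0.6971
β_P = Σ w_i β_i = 0.11×0.6268 + 0.28×1.0879 + 0.10×1.2776 + 0.09×1.3174 + 0.42×0.6971 = 0.9127
MRP = 8.75% − 1.97% = 6.78%
E(R_P) = R_f + β_P × MRP = 1.97% + 0.9127 × 6.78% = 8.16%

8.16%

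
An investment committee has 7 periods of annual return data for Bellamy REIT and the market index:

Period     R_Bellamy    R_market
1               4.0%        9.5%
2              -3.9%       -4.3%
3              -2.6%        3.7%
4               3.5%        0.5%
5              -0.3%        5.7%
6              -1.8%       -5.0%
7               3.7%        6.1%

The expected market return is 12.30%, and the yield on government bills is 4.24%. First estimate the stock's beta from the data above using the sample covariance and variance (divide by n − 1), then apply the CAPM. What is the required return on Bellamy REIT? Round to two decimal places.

Mean R_i = (4.0 − 3.9 − 2.6 + 3.5 − 0.3 − 1.8 + 3.7) / 7 = 0.3714%
Mean R_m = (9.5 − 4.3 + 3.7 + 0.5 + 5.7 − 5.0 + 6.1) / 7 = 2.3143%
Σ(R_i − R̄_i)(R_m − R̄_m) = 70.7429  ⇒  Cov = 70.7429 / 6 = 11.7905
Σ(R_m − R̄_m)² = 179.8886  ⇒  Var(R_m) = 179.8886 / 6 = 29.9814
β = Cov / Var(R_m) = 11.7905 / 29.9814 = 0.3933
MRP = 12.30% − 4.24% = 8.06%
E(R) = R_f + β × MRP = 4.24% + 0.3933 × 8.06% = 7.41%

7.41%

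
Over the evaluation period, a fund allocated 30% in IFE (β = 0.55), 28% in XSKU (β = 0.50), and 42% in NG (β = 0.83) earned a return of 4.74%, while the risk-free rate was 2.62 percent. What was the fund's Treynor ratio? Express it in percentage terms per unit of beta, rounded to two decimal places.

β_P = 0.30×0.55 + 0.28×0.50 + 0.42×0.83 = 0.6536
Treynor = (R_P − R_f) / β_P = (4.74% − 2.62%) / 0.6536 = 2.12% / 0.6536 = 3.24%

3.24%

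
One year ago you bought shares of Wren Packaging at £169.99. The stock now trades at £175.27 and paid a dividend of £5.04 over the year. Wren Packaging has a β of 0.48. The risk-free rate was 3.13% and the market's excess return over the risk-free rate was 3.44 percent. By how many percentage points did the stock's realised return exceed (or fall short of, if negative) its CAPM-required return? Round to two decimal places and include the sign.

+1.29%

Realised HPR = (P1 + D1 − P0) / P0 = (175.27 + 5.04 − 169.99) / 169.99 = 10.32 / 169.99 = 6.0709%
CAPM required = R_f + β·MRP = 3.13% + 0.48 × 3.44% = 4.7812%
α = realised − required = 6.0709% − 4.7812% = +1.29%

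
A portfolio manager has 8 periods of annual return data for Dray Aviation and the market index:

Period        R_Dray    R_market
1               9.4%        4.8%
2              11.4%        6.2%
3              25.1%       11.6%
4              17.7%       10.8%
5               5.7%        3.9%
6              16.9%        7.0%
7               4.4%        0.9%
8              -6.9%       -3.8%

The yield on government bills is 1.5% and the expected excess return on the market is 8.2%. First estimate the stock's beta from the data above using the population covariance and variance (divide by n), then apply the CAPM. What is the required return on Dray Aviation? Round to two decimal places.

16.97%

Mean R_i = (9.4 + 11.4 + 25.1 + 17.7 + 5.7 + 16.9 + 4.4 − 6.9) / 8 = 10.4625%
Mean R_m = (4.8 + 6.2 + 11.6 + 10.8 + 3.9 + 7.0 + 0.9 − 3.8) / 8 = 5.1750%
Σ(R_i − R̄_i)(R_m − R̄_m) = 335.6825  ⇒  Cov = 335.6825 / 8 = 41.9603
Σ(R_m − R̄_m)² = 177.8950  ⇒  Var(R_m) = 177.8950 / 8 = 22.2369
β = Cov / Var(R_m) = 41.9603 / 22.2369 = 1.8870
E(R) = R_f + β × MRP = 1.5% + 1.8870 × 8.2% = 16.97%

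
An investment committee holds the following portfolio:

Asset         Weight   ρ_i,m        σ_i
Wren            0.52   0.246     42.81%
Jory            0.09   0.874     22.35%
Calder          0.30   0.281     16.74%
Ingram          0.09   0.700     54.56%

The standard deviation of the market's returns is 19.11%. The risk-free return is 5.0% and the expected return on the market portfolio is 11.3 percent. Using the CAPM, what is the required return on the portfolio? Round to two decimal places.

β_Wren = 0.246 × 42.81% / 19.11% = 0.5511
β_Jory = 0.874 × 22.35% / 19.11% = 1.0222
β_Calder = 0.281 × 16.74% / 19.11% = 0.2462
β_Ingram = 0.700 × 54.56% / 19.11% = 1.9985
β_P = Σ w_i β_i = 0.52×0.5511 + 0.09×1.0222 + 0.30×0.2462 + 0.09×1.9985 = 0.6323
MRP = 11.3% − 5.0% = 6.30%
E(R_P) = R_f + β_P × MRP = 5.0% + 0.6323 × 6.3% = 8.98%

8.98%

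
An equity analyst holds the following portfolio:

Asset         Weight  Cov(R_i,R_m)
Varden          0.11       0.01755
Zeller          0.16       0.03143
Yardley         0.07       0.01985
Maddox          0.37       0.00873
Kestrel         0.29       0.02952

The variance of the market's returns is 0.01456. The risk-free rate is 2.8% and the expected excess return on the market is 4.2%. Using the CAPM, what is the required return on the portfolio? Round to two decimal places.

8.61%

β_Varden = 0.01755 / 0.01456 = 1.2054
β_Zeller = 0.03143 / 0.01456 = 2.1587
β_Yardley = 0.01985 / 0.01456 = 1.3633
β_Maddox = 0.00873 / 0.01456 = 0.5996
β_Kestrel = 0.02952 / 0.01456 = 2.0275
β_P = Σ w_i β_i = 0.11×1.2054 + 0.16×2.1587 + 0.07×1.3633 + 0.37×0.5996 + 0.29×2.0275 = 1.3832
E(R_P) = R_f + β_P × MRP = 2.8% + 1.3832 × 4.2% = 8.61%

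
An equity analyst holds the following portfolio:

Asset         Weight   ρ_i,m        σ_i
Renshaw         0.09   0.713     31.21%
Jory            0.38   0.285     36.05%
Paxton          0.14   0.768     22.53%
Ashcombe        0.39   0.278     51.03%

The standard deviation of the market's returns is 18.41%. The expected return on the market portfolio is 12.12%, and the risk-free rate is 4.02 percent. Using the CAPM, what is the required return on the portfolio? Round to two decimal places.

10.12%

β_Renshaw = 0.713 × 31.21% / 18.41% = 1.2087
β_Jory = 0.285 × 36.05% / 18.41% = 0.5581
β_Paxton = 0.768 × 22.53% / 18.41% = 0.9399
β_Ashcombe = 0.278 × 51.03% / 18.41% = 0.7706
β_P = Σ w_i β_i = 0.09×1.2087 + 0.38×0.5581 + 0.14×0.9399 + 0.39×0.7706 = 0.7530
MRP = 12.12% − 4.02% = 8.10%
E(R_P) = R_f + β_P × MRP = 4.02% + 0.7530 × 8.10% = 10.12%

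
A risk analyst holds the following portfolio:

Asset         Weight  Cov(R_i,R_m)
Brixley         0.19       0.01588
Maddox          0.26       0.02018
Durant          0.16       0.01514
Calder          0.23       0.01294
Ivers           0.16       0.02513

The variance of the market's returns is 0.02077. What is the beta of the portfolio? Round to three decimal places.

0.851

β_Brixley = 0.01588 / 0.02077 = 0.7646
β_Maddox = 0.02018 / 0.02077 = 0.9716
β_Durant = 0.01514 / 0.02077 = 0.7289
β_Calder = 0.01294 / 0.02077 = 0.6230
β_Ivers = 0.02513 / 0.02077 = 1.2099
β_P = Σ w_i β_i = 0.19×0.7646 + 0.26×0.9716 + 0.16×0.7289 + 0.23×0.6230 + 0.16×1.2099 = 0.8514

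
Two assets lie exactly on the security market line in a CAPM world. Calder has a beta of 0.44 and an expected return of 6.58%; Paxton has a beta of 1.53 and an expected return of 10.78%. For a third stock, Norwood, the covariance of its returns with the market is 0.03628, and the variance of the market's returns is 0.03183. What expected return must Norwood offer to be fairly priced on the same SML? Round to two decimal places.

9.28%

MRP = (10.78% − 6.58%) / (1.53 − 0.44) = 3.8532%
R_f = 6.58% − 0.44 × 3.8532% = 4.8846%
β_Norwood = Cov / Var(R_m) = 0.03628 / 0.03183 = 1.1398
E(R_Norwood) = R_f + β × MRP = 4.8846% + 1.1398 × 3.8532% = 9.28%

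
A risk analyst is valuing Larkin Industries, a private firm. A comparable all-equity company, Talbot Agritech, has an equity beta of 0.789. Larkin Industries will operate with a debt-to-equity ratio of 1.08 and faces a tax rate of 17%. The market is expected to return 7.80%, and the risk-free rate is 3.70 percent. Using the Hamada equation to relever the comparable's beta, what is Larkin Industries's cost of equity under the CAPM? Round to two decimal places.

β_L = β_U × [1 + (1 − t)(D/E)] = 0.789 × [1 + (1 − 0.17) × 1.08]
    = 0.789 × [1 + 0.83 × 1.08] = 0.789 × 1.8964 = 1.4963
MRP = 7.80% − 3.70% = 4.10%
E(R) = R_f + β_L × MRP = 3.70% + 1.4963 × 4.10% = 9.83%

9.83%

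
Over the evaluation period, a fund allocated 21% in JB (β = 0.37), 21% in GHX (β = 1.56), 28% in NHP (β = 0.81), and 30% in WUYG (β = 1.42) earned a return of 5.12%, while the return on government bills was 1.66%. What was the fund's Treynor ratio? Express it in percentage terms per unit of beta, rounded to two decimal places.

3.27%

β_P = 0.21×0.37 + 0.21×1.56 + 0.28×0.81 + 0.30×1.42 = 1.0581
Treynor = (R_P − R_f) / β_P = (5.12% − 1.66%) / 1.0581 = 3.46% / 1.0581 = 3.27%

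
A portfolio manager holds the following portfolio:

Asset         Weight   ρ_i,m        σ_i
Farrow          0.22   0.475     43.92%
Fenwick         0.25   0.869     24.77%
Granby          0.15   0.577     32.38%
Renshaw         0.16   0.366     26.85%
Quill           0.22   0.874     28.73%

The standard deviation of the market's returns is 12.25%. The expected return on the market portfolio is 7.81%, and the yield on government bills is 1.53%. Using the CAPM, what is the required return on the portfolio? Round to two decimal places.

11.72%

β_Farrow = 0.475 × 43.92% / 12.25% = 1.7030
β_Fenwick = 0.869 × 24.77% / 12.25% = 1.7572
β_Granby = 0.577 × 32.38% / 12.25% = 1.5252
β_Renshaw = 0.366 × 26.85% / 12.25% = 0.8022
β_Quill = 0.874 × 28.73% / 12.25% = 2.0498
β_P = Σ w_i β_i = 0.22×1.7030 + 0.25×1.7572 + 0.15×1.5252 + 0.16×0.8022 + 0.22×2.0498 = 1.6220
MRP = 7.81% − 1.53% = 6.28%
E(R_P) = R_f + β_P × MRP = 1.53% + 1.6220 × 6.28% = 11.72%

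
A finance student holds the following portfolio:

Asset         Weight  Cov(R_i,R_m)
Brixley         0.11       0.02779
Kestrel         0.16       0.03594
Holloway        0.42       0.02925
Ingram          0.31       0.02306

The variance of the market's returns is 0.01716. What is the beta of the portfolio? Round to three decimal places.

β_Brixley = 0.02779 / 0.01716 = 1.6195
β_Kestrel = 0.03594 / 0.01716 = 2.0944
β_Holloway = 0.02925 / 0.01716 = 1.7045
β_Ingram = 0.02306 / 0.01716 = 1.3438
β_P = Σ w_i β_i = 0.11×1.6195 + 0.16×2.0944 + 0.42×1.7045 + 0.31×1.3438 = 1.6457

1.646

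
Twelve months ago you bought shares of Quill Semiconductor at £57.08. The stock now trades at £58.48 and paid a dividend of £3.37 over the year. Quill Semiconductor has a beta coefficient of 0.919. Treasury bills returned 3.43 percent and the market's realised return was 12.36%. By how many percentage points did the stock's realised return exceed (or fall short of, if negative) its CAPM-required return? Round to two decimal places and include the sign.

-3.28%

Realised HPR = (P1 + D1 − P0) / P0 = (58.48 + 3.37 − 57.08) / 57.08 = 4.77 / 57.08 = 8.3567%
MRP = 12.36% − 3.43% = 8.93%
CAPM required = R_f + β·MRP = 3.43% + 0.919 × 8.93% = 11.63667%
α = realised − required = 8.3567% − 11.63667% = -3.28%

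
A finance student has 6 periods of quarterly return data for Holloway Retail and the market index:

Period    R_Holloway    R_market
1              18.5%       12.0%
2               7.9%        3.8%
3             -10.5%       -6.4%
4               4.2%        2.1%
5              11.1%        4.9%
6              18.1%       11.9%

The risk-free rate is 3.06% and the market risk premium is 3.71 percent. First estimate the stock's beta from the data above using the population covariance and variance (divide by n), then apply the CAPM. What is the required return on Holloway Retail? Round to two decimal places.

Mean R_i = (18.5 + 7.9 − 10.5 + 4.2 + 11.1 + 18.1) / 6 = 8.2167%
Mean R_m = (12.0 + 3.8 − 6.4 + 2.1 + 4.9 + 11.9) / 6 = 4.7167%
Σ(R_i − R̄_i)(R_m − R̄_m) = 365.2883  ⇒  Cov = 365.2883 / 6 = 60.8814
Σ(R_m − R̄_m)² = 235.9483  ⇒  Var(R_m) = 235.9483 / 6 = 39.3247
β = Cov / Var(R_m) = 60.8814 / 39.3247 = 1.5482
E(R) = R_f + β × MRP = 3.06% + 1.5482 × 3.71% = 8.80%

8.80%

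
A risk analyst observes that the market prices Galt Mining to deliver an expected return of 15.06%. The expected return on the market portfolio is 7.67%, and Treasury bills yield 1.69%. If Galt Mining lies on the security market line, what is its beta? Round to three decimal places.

2.236

MRP = 7.67% − 1.69% = 5.98%
β = (E(R) − R_f) / MRP = (15.06% − 1.69%) / 5.98% = 13.37% / 5.98% = 2.236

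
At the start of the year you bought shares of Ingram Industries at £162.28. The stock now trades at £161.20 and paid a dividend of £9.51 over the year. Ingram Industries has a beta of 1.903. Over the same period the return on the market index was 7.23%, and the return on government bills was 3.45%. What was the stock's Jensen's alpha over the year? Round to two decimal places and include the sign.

-5.45%

Realised HPR = (P1 + D1 − P0) / P0 = (161.20 + 9.51 − 162.28) / 162.28 = 8.43 / 162.28 = 5.1947%
MRP = 7.23% − 3.45% = 3.78%
CAPM required = R_f + β·MRP = 3.45% + 1.903 × 3.78% = 10.64334%
α = realised − required = 5.1947% − 10.64334% = -5.45%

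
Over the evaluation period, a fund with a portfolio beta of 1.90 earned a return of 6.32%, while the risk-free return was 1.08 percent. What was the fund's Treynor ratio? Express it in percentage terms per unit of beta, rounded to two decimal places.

Treynor = (R_P − R_f) / β_P = (6.32% − 1.08%) / 1.9000 = 5.24% / 1.9000 = 2.76%

2.76%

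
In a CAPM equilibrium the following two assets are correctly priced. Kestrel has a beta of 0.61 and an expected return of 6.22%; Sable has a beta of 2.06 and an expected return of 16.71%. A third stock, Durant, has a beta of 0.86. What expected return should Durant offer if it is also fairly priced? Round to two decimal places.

8.03%

MRP (SML slope) = (16.71% − 6.22%) / (2.06 − 0.61) = 10.49% / 1.45 = 7.2345%
R_f (intercept) = 6.22% − 0.61 × 7.2345% = 1.8070%
E(R_Durant) = R_f + β × MRP = 1.8070% + 0.86 × 7.2345% = 8.03%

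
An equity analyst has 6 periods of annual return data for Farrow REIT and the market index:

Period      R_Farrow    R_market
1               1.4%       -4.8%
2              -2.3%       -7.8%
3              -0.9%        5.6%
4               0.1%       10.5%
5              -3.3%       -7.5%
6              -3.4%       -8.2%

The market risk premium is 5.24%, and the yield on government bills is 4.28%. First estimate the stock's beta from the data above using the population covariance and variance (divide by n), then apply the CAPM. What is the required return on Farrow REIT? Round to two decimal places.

Mean R_i = (1.4 − 2.3 − 0.9 + 0.1 − 3.3 − 3.4) / 6 = -1.4000%
Mean R_m = (-4.8 − 7.8 + 5.6 + 10.5 − 7.5 − 8.2) / 6 = -2.0333%
Σ(R_i − R̄_i)(R_m − R̄_m) = 42.7800  ⇒  Cov = 42.7800 / 6 = 7.1300
Σ(R_m − R̄_m)² = 324.1733  ⇒  Var(R_m) = 324.1733 / 6 = 54.0289
β = Cov / Var(R_m) = 7.1300 / 54.0289 = 0.1320
E(R) = R_f + β × MRP = 4.28% + 0.1320 × 5.24% = 4.97%

4.97%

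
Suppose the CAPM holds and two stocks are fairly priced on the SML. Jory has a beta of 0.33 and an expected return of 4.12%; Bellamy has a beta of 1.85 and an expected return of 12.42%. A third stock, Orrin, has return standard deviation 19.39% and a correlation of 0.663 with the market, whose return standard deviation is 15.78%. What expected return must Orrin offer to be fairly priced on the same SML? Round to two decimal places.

MRP = (12.42% − 4.12%) / (1.85 − 0.33) = 5.4605%
R_f = 4.12% − 0.33 × 5.4605% = 2.3180%
β_Orrin = ρ·σ_i/σ_m = 0.663 × 19.39 / 15.78 = 0.8147
E(R_Orrin) = R_f + β × MRP = 2.3180% + 0.8147 × 5.4605% = 6.77%

6.77%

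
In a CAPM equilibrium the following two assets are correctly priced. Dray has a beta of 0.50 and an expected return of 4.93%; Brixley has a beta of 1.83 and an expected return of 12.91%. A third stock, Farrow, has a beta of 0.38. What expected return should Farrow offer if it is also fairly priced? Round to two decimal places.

4.21%

MRP (SML slope) = (12.91% − 4.93%) / (1.83 − 0.50) = 7.98% / 1.33 = 6.0000%
R_f (intercept) = 4.93% − 0.50 × 6.0000% = 1.9300%
E(R_Farrow) = R_f + β × MRP = 1.9300% + 0.38 × 6.0000% = 4.21%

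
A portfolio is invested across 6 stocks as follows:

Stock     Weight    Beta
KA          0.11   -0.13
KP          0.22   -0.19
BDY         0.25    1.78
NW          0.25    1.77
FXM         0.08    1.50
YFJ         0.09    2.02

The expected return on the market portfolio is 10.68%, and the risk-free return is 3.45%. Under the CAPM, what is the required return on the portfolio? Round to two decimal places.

11.64%

β_P = Σ w_i β_i = 0.11×-0.13 + 0.22×-0.19 + 0.25×1.78 + 0.25×1.77 + 0.08×1.50 + 0.09×2.02 = 1.1332
MRP = 10.68% − 3.45% = 7.23%
E(R_P) = R_f + β_P × MRP = 3.45% + 1.1332 × 7.23% = 11.64%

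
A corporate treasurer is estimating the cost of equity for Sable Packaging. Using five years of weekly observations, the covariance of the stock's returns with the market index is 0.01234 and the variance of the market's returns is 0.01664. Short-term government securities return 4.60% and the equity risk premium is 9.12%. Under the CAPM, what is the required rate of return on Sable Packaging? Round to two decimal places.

β = Cov(R_i, R_m) / Var(R_m) = 0.01234 / 0.01664 = 0.7416
E(R) = R_f + β × MRP = 4.60% + 0.7416 × 9.12% = 11.36%

11.36%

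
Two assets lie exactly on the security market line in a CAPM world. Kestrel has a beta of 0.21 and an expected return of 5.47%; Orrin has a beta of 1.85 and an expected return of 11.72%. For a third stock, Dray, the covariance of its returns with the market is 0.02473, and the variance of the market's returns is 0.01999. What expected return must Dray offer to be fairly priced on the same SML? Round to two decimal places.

9.38%

MRP = (11.72% − 5.47%) / (1.85 − 0.21) = 3.8110%
R_f = 5.47% − 0.21 × 3.8110% = 4.6697%
β_Dray = Cov / Var(R_m) = 0.02473 / 0.01999 = 1.2371
E(R_Dray) = R_f + β × MRP = 4.6697% + 1.2371 × 3.8110% = 9.38%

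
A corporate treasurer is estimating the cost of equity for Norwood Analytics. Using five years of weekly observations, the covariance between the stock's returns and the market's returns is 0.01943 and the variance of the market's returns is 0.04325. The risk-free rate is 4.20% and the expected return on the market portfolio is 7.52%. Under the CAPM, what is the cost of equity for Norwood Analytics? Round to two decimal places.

5.69%

β = Cov(R_i, R_m) / Var(R_m) = 0.01943 / 0.04325 = 0.4492
MRP = 7.52% − 4.20% = 3.32%
E(R) = R_f + β × MRP = 4.20% + 0.4492 × 3.32% = 5.69%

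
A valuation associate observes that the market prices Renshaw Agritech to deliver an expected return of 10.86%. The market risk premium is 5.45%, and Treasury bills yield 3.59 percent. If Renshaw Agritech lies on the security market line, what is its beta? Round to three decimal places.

β = (E(R) − R_f) / MRP = (10.86% − 3.59%) / 5.45% = 7.27% / 5.45% = 1.334

1.334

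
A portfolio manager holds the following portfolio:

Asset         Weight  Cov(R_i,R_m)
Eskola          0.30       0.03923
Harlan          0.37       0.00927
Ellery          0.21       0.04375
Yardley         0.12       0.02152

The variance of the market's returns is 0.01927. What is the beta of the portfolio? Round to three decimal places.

1.400

β_Eskola = 0.03923 / 0.01927 = 2.0358
β_Harlan = 0.00927 / 0.01927 = 0.4811
β_Ellery = 0.04375 / 0.01927 = 2.2704
β_Yardley = 0.02152 / 0.01927 = 1.1168
β_P = Σ w_i β_i = 0.30×2.0358 + 0.37×0.4811 + 0.21×2.2704 + 0.12×1.1168 = 1.3995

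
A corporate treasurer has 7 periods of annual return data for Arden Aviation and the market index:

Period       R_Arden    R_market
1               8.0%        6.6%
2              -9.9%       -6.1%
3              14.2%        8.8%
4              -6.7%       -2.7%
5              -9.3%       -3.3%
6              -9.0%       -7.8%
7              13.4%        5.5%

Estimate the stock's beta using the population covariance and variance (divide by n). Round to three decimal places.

Mean R_i = (8.0 − 9.9 + 14.2 − 6.7 − 9.3 − 9.0 + 13.4) / 7 = 0.1000%
Mean R_m = (6.6 − 6.1 + 8.8 − 2.7 − 3.3 − 7.8 + 5.5) / 7 = 0.1429%
Σ(R_i − R̄_i)(R_m − R̄_m) = 430.7300  ⇒  Cov = 430.7300 / 7 = 61.5329
Σ(R_m − R̄_m)² = 267.3371  ⇒  Var(R_m) = 267.3371 / 7 = 38.1910
β = Cov / Var(R_m) = 61.5329 / 38.1910 = 1.6112

1.611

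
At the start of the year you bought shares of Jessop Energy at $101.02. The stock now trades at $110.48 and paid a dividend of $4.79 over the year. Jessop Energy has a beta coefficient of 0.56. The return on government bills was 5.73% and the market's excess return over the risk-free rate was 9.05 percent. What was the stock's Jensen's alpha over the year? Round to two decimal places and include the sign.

Realised HPR = (P1 + D1 − P0) / P0 = (110.48 + 4.79 − 101.02) / 101.02 = 14.25 / 101.02 = 14.1061%
CAPM required = R_f + β·MRP = 5.73% + 0.56 × 9.05% = 10.7980%
α = realised − required = 14.1061% − 10.7980% = +3.31%

+3.31%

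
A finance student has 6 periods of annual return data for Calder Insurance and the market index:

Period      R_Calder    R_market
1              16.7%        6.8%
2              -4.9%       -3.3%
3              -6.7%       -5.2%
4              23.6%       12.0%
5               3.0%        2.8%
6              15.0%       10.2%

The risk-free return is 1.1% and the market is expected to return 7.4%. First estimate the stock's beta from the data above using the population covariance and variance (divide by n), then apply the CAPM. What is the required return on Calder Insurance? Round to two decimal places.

11.90%

Mean R_i = (16.7 − 4.9 − 6.7 + 23.6 + 3.0 + 15.0) / 6 = 7.7833%
Mean R_m = (6.8 − 3.3 − 5.2 + 12.0 + 2.8 + 10.2) / 6 = 3.8833%
Σ(R_i − R̄_i)(R_m − R̄_m) = 427.8183  ⇒  Cov = 427.8183 / 6 = 71.3031
Σ(R_m − R̄_m)² = 249.5683  ⇒  Var(R_m) = 249.5683 / 6 = 41.5947
β = Cov / Var(R_m) = 71.3031 / 41.5947 = 1.7142
MRP = 7.4% − 1.1% = 6.30%
E(R) = R_f + β × MRP = 1.1% + 1.7142 × 6.3% = 11.90%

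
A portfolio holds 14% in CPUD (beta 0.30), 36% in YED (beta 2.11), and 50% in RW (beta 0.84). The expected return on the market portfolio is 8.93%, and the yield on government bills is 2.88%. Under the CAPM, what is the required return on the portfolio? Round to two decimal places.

10.27%

β_P = Σ w_i β_i = 0.14×0.30 + 0.36×2.11 + 0.50×0.84 = 1.2216
MRP = 8.93% − 2.88% = 6.05%
E(R_P) = R_f + β_P × MRP = 2.88% + 1.2216 × 6.05% = 10.27%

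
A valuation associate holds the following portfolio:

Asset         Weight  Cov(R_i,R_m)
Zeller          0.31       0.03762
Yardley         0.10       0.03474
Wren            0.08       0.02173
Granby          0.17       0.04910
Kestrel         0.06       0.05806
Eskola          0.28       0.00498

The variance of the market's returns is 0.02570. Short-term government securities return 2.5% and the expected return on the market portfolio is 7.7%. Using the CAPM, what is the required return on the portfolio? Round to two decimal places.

8.59%

β_Zeller = 0.03762 / 0.02570 = 1.4638
β_Yardley = 0.03474 / 0.02570 = 1.3518
β_Wren = 0.02173 / 0.02570 = 0.8455
β_Granby = 0.04910 / 0.02570 = 1.9105
β_Kestrel = 0.05806 / 0.02570 = 2.2591
β_Eskola = 0.00498 / 0.02570 = 0.1938
β_P = Σ w_i β_i = 0.31×1.4638 + 0.10×1.3518 + 0.08×0.8455 + 0.17×1.9105 + 0.06×2.2591 + 0.28×0.1938 = 1.1712
MRP = 7.7% − 2.5% = 5.20%
E(R_P) = R_f + β_P × MRP = 2.5% + 1.1712 × 5.2% = 8.59%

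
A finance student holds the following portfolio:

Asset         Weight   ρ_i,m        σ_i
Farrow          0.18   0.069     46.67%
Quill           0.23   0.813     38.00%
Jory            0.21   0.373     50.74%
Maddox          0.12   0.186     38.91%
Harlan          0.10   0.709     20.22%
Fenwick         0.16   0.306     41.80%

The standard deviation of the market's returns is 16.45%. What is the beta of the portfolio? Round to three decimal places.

β_Farrow = 0.069 × 46.67% / 16.45% = 0.1958
β_Quill = 0.813 × 38.00% / 16.45% = 1.8781
β_Jory = 0.373 × 50.74% / 16.45% = 1.1505
β_Maddox = 0.186 × 38.91% / 16.45% = 0.4400
β_Harlan = 0.709 × 20.22% / 16.45% = 0.8715
β_Fenwick = 0.306 × 41.80% / 16.45% = 0.7776
β_P = Σ w_i β_i = 0.18×0.1958 + 0.23×1.8781 + 0.21×1.1505 + 0.12×0.4400 + 0.10×0.8715 + 0.16×0.7776 = 0.9732

0.973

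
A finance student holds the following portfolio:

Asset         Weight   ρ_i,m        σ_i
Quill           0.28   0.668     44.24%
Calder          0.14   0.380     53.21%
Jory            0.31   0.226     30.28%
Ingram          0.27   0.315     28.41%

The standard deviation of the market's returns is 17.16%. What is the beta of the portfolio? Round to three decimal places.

β_Quill = 0.668 × 44.24% / 17.16% = 1.7222
β_Calder = 0.380 × 53.21% / 17.16% = 1.1783
β_Jory = 0.226 × 30.28% / 17.16% = 0.3988
β_Ingram = 0.315 × 28.41% / 17.16% = 0.5215
β_P = Σ w_i β_i = 0.28×1.7222 + 0.14×1.1783 + 0.31×0.3988 + 0.27×0.5215 = 0.9116

0.912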